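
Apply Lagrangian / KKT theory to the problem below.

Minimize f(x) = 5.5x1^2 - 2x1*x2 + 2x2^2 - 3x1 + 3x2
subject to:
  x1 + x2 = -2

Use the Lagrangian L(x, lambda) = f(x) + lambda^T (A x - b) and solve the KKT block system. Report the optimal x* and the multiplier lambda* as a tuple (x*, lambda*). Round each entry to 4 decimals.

Form the Lagrangian:
  L(x, lambda) = (1/2) x^T Q x + c^T x + lambda^T (A x - b)
Stationarity (grad_x L = 0): Q x + c + A^T lambda = 0.
Primal feasibility: A x = b.

This gives the KKT block system:
  [ Q   A^T ] [ x     ]   [-c ]
  [ A    0  ] [ lambda ] = [ b ]

Solving the linear system:
  x*      = (-0.3158, -1.6842)
  lambda* = (3.1053)
  f(x*)   = 1.0526

x* = (-0.3158, -1.6842), lambda* = (3.1053)


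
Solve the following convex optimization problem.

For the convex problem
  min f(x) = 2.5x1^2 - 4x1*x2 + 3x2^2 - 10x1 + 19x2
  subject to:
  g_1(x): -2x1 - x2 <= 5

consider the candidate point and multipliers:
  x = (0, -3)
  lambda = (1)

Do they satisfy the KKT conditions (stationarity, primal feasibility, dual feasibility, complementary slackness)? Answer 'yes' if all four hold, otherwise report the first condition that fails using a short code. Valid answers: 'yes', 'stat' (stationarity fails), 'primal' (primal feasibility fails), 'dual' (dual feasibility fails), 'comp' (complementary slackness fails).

Gradient of f: grad f(x) = Q x + c = (2, 1)
Constraint values g_i(x) = a_i^T x - b_i:
  g_1((0, -3)) = -2
Stationarity residual: grad f(x) + sum_i lambda_i a_i = (0, 0)
  -> stationarity OK
Primal feasibility (all g_i <= 0): OK
Dual feasibility (all lambda_i >= 0): OK
Complementary slackness (lambda_i * g_i(x) = 0 for all i): FAILS

Verdict: the first failing condition is complementary_slackness -> comp.

comp


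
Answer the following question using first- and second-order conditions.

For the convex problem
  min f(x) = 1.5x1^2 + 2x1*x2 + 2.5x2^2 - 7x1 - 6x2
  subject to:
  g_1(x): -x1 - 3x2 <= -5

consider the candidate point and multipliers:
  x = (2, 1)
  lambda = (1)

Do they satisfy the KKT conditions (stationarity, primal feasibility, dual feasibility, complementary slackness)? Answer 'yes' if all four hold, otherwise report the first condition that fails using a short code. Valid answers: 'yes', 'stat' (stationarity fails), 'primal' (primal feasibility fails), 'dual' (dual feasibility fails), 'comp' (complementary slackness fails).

Gradient of f: grad f(x) = Q x + c = (1, 3)
Constraint values g_i(x) = a_i^T x - b_i:
  g_1((2, 1)) = 0
Stationarity residual: grad f(x) + sum_i lambda_i a_i = (0, 0)
  -> stationarity OK
Primal feasibility (all g_i <= 0): OK
Dual feasibility (all lambda_i >= 0): OK
Complementary slackness (lambda_i * g_i(x) = 0 for all i): OK

Verdict: yes, KKT holds.

yes


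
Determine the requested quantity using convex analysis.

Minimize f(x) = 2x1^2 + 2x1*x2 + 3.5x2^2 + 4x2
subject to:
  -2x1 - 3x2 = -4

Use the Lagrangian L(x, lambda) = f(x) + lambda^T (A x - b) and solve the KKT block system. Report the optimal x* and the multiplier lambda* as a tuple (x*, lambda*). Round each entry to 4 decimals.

Form the Lagrangian:
  L(x, lambda) = (1/2) x^T Q x + c^T x + lambda^T (A x - b)
Stationarity (grad_x L = 0): Q x + c + A^T lambda = 0.
Primal feasibility: A x = b.

This gives the KKT block system:
  [ Q   A^T ] [ x     ]   [-c ]
  [ A    0  ] [ lambda ] = [ b ]

Solving the linear system:
  x*      = (1.4, 0.4)
  lambda* = (3.2)
  f(x*)   = 7.2

x* = (1.4, 0.4), lambda* = (3.2)


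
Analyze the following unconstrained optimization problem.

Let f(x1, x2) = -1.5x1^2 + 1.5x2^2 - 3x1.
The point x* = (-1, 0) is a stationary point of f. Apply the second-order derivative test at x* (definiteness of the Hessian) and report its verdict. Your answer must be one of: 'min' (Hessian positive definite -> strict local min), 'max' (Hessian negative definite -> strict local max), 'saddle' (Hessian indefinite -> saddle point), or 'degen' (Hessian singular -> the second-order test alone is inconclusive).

Compute the Hessian H = grad^2 f:
  H = [[-3, 0], [0, 3]]
Verify stationarity: grad f(x*) = H x* + g = (0, 0).
Eigenvalues of H: -3, 3.
Eigenvalues have mixed signs, so H is indefinite -> x* is a saddle point.

saddle


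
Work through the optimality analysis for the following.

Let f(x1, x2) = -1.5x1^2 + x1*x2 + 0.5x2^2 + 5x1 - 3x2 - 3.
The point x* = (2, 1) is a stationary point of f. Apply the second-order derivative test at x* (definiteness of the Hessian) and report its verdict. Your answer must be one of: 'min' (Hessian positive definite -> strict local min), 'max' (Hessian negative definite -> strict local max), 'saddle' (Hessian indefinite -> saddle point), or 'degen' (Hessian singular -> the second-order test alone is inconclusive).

Compute the Hessian H = grad^2 f:
  H = [[-3, 1], [1, 1]]
Verify stationarity: grad f(x*) = H x* + g = (0, 0).
Eigenvalues of H: -3.2361, 1.2361.
Eigenvalues have mixed signs, so H is indefinite -> x* is a saddle point.

saddle


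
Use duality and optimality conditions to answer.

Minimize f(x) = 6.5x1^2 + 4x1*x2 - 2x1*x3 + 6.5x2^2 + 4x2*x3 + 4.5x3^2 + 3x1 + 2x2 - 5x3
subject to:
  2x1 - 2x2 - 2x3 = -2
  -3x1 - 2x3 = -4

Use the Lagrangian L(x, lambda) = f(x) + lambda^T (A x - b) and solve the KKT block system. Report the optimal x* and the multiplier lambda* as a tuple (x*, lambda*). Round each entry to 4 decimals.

Form the Lagrangian:
  L(x, lambda) = (1/2) x^T Q x + c^T x + lambda^T (A x - b)
Stationarity (grad_x L = 0): Q x + c + A^T lambda = 0.
Primal feasibility: A x = b.

This gives the KKT block system:
  [ Q   A^T ] [ x     ]   [-c ]
  [ A    0  ] [ lambda ] = [ b ]

Solving the linear system:
  x*      = (0.2353, -0.4118, 1.6471)
  lambda* = (2.0882, 1.7647)
  f(x*)   = 1.4412

x* = (0.2353, -0.4118, 1.6471), lambda* = (2.0882, 1.7647)


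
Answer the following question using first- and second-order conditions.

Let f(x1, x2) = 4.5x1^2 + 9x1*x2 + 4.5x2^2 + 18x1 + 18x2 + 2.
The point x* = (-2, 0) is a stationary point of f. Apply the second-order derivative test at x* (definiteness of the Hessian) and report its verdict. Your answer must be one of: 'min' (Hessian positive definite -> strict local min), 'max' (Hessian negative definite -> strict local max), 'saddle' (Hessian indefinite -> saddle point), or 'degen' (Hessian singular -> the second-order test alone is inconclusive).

Compute the Hessian H = grad^2 f:
  H = [[9, 9], [9, 9]]
Verify stationarity: grad f(x*) = H x* + g = (0, 0).
Eigenvalues of H: 0, 18.
H has a zero eigenvalue (singular; positive semidefinite but not definite), so H is neither positive definite, negative definite, nor indefinite. The second-order test alone is inconclusive -> degen.
(Indeed, f is constant along the null direction of H through x*, so x* is not a strict local extremum.)

degen


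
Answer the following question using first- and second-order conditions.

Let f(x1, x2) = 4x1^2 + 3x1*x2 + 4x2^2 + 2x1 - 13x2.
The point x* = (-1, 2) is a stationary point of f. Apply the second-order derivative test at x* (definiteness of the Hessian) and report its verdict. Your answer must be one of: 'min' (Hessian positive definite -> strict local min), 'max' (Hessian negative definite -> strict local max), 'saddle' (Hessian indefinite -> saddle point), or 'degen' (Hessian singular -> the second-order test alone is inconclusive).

Compute the Hessian H = grad^2 f:
  H = [[8, 3], [3, 8]]
Verify stationarity: grad f(x*) = H x* + g = (0, 0).
Eigenvalues of H: 5, 11.
Both eigenvalues > 0, so H is positive definite -> x* is a strict local min.

min


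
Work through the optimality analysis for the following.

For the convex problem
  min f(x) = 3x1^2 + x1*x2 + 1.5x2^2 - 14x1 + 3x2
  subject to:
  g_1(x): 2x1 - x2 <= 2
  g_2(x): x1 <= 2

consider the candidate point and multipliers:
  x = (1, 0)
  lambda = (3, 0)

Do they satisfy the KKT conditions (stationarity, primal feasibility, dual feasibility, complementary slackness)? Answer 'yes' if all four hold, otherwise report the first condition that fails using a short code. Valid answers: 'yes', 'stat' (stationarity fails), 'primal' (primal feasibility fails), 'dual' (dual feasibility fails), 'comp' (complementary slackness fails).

Gradient of f: grad f(x) = Q x + c = (-8, 4)
Constraint values g_i(x) = a_i^T x - b_i:
  g_1((1, 0)) = 0
  g_2((1, 0)) = -1
Stationarity residual: grad f(x) + sum_i lambda_i a_i = (-2, 1)
  -> stationarity FAILS
Primal feasibility (all g_i <= 0): OK
Dual feasibility (all lambda_i >= 0): OK
Complementary slackness (lambda_i * g_i(x) = 0 for all i): OK

Verdict: the first failing condition is stationarity -> stat.

stat


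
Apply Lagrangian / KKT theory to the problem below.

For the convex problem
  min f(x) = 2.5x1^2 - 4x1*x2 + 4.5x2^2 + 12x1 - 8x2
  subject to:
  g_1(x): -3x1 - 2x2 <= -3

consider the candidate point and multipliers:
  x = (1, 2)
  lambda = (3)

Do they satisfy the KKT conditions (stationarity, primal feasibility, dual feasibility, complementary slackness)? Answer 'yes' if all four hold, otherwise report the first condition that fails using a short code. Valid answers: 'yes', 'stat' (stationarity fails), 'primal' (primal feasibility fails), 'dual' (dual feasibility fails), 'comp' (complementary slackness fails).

Gradient of f: grad f(x) = Q x + c = (9, 6)
Constraint values g_i(x) = a_i^T x - b_i:
  g_1((1, 2)) = -4
Stationarity residual: grad f(x) + sum_i lambda_i a_i = (0, 0)
  -> stationarity OK
Primal feasibility (all g_i <= 0): OK
Dual feasibility (all lambda_i >= 0): OK
Complementary slackness (lambda_i * g_i(x) = 0 for all i): FAILS

Verdict: the first failing condition is complementary_slackness -> comp.

comp


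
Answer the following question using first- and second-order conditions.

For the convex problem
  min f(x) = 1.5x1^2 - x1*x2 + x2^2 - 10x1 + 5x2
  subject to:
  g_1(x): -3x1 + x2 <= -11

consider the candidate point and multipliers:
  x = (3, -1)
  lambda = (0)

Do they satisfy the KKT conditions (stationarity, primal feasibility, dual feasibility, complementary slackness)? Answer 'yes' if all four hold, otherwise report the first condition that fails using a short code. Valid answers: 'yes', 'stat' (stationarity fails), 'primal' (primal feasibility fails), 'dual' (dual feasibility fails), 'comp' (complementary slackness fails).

Gradient of f: grad f(x) = Q x + c = (0, 0)
Constraint values g_i(x) = a_i^T x - b_i:
  g_1((3, -1)) = 1
Stationarity residual: grad f(x) + sum_i lambda_i a_i = (0, 0)
  -> stationarity OK
Primal feasibility (all g_i <= 0): FAILS
Dual feasibility (all lambda_i >= 0): OK
Complementary slackness (lambda_i * g_i(x) = 0 for all i): OK

Verdict: the first failing condition is primal_feasibility -> primal.

primal


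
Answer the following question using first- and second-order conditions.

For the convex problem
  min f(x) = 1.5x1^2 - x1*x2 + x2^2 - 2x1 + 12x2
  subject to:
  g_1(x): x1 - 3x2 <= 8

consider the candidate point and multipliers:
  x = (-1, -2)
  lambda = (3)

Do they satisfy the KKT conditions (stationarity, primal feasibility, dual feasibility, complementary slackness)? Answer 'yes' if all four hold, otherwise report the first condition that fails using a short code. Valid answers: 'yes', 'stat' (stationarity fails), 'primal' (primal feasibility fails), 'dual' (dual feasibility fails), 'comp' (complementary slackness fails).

Gradient of f: grad f(x) = Q x + c = (-3, 9)
Constraint values g_i(x) = a_i^T x - b_i:
  g_1((-1, -2)) = -3
Stationarity residual: grad f(x) + sum_i lambda_i a_i = (0, 0)
  -> stationarity OK
Primal feasibility (all g_i <= 0): OK
Dual feasibility (all lambda_i >= 0): OK
Complementary slackness (lambda_i * g_i(x) = 0 for all i): FAILS

Verdict: the first failing condition is complementary_slackness -> comp.

comp


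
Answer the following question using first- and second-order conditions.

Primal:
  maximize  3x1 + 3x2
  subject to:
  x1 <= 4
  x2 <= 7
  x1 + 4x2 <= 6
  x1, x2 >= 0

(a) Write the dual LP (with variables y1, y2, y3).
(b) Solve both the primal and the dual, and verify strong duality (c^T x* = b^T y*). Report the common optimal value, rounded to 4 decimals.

The standard primal-dual pair for 'max c^T x s.t. A x <= b, x >= 0' is:
  Dual:  min b^T y  s.t.  A^T y >= c,  y >= 0.

So the dual LP is:
  minimize  4y1 + 7y2 + 6y3
  subject to:
    y1 + y3 >= 3
    y2 + 4y3 >= 3
    y1, y2, y3 >= 0

Solving the primal: x* = (4, 0.5).
  primal value c^T x* = 13.5.
Solving the dual: y* = (2.25, 0, 0.75).
  dual value b^T y* = 13.5.
Strong duality: c^T x* = b^T y*. Confirmed.

13.5


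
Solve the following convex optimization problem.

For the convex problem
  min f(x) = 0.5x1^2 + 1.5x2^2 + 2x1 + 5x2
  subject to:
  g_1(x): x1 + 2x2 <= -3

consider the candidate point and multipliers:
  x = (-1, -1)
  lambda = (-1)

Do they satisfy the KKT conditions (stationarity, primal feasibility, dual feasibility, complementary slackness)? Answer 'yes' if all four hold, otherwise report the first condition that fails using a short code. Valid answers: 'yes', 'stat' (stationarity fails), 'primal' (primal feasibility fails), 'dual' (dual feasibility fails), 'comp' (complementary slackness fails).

Gradient of f: grad f(x) = Q x + c = (1, 2)
Constraint values g_i(x) = a_i^T x - b_i:
  g_1((-1, -1)) = 0
Stationarity residual: grad f(x) + sum_i lambda_i a_i = (0, 0)
  -> stationarity OK
Primal feasibility (all g_i <= 0): OK
Dual feasibility (all lambda_i >= 0): FAILS
Complementary slackness (lambda_i * g_i(x) = 0 for all i): OK

Verdict: the first failing condition is dual_feasibility -> dual.

dual


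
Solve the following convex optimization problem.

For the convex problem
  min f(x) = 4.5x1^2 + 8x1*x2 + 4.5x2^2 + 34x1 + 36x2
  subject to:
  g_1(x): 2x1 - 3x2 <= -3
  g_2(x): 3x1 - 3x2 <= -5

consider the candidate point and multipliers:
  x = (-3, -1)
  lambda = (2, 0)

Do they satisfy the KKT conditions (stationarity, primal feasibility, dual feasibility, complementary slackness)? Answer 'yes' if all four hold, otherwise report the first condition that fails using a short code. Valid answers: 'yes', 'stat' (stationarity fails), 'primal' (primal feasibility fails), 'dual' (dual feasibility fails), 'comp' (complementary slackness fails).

Gradient of f: grad f(x) = Q x + c = (-1, 3)
Constraint values g_i(x) = a_i^T x - b_i:
  g_1((-3, -1)) = 0
  g_2((-3, -1)) = -1
Stationarity residual: grad f(x) + sum_i lambda_i a_i = (3, -3)
  -> stationarity FAILS
Primal feasibility (all g_i <= 0): OK
Dual feasibility (all lambda_i >= 0): OK
Complementary slackness (lambda_i * g_i(x) = 0 for all i): OK

Verdict: the first failing condition is stationarity -> stat.

stat


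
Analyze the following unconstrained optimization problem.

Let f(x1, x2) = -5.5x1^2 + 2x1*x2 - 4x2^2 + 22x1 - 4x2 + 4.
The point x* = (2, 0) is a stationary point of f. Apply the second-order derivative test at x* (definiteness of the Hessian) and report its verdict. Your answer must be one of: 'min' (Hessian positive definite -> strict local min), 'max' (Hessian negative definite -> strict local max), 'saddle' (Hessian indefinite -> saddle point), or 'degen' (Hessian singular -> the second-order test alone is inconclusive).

Compute the Hessian H = grad^2 f:
  H = [[-11, 2], [2, -8]]
Verify stationarity: grad f(x*) = H x* + g = (0, 0).
Eigenvalues of H: -12, -7.
Both eigenvalues < 0, so H is negative definite -> x* is a strict local max.

max


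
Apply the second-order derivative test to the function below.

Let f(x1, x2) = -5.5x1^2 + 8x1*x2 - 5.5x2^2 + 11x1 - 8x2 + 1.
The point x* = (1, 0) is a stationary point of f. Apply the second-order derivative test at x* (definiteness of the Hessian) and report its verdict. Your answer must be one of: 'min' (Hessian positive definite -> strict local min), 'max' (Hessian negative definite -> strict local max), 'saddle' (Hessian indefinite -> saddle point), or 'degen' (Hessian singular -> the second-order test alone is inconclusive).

Compute the Hessian H = grad^2 f:
  H = [[-11, 8], [8, -11]]
Verify stationarity: grad f(x*) = H x* + g = (0, 0).
Eigenvalues of H: -19, -3.
Both eigenvalues < 0, so H is negative definite -> x* is a strict local max.

max


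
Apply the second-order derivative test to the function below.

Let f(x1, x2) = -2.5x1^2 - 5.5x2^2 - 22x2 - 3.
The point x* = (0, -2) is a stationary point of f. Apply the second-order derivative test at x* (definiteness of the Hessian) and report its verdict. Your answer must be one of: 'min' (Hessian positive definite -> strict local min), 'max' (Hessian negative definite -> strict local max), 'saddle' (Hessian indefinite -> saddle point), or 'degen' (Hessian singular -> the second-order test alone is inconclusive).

Compute the Hessian H = grad^2 f:
  H = [[-5, 0], [0, -11]]
Verify stationarity: grad f(x*) = H x* + g = (0, 0).
Eigenvalues of H: -11, -5.
Both eigenvalues < 0, so H is negative definite -> x* is a strict local max.

max


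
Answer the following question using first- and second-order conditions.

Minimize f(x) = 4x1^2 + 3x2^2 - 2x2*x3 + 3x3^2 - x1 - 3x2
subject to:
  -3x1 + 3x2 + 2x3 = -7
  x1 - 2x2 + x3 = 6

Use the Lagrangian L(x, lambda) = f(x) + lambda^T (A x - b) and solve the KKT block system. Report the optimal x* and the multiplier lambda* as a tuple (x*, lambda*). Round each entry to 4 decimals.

Form the Lagrangian:
  L(x, lambda) = (1/2) x^T Q x + c^T x + lambda^T (A x - b)
Stationarity (grad_x L = 0): Q x + c + A^T lambda = 0.
Primal feasibility: A x = b.

This gives the KKT block system:
  [ Q   A^T ] [ x     ]   [-c ]
  [ A    0  ] [ lambda ] = [ b ]

Solving the linear system:
  x*      = (1.0784, -1.944, 1.0336)
  lambda* = (-0.4925, -9.1045)
  f(x*)   = 27.9664

x* = (1.0784, -1.944, 1.0336), lambda* = (-0.4925, -9.1045)


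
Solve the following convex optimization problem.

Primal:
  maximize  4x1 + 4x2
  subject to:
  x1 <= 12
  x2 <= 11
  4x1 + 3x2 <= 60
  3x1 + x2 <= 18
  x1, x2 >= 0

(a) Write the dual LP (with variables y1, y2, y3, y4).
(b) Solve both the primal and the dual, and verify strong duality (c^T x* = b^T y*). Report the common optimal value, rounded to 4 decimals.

The standard primal-dual pair for 'max c^T x s.t. A x <= b, x >= 0' is:
  Dual:  min b^T y  s.t.  A^T y >= c,  y >= 0.

So the dual LP is:
  minimize  12y1 + 11y2 + 60y3 + 18y4
  subject to:
    y1 + 4y3 + 3y4 >= 4
    y2 + 3y3 + y4 >= 4
    y1, y2, y3, y4 >= 0

Solving the primal: x* = (2.3333, 11).
  primal value c^T x* = 53.3333.
Solving the dual: y* = (0, 2.6667, 0, 1.3333).
  dual value b^T y* = 53.3333.
Strong duality: c^T x* = b^T y*. Confirmed.

53.3333


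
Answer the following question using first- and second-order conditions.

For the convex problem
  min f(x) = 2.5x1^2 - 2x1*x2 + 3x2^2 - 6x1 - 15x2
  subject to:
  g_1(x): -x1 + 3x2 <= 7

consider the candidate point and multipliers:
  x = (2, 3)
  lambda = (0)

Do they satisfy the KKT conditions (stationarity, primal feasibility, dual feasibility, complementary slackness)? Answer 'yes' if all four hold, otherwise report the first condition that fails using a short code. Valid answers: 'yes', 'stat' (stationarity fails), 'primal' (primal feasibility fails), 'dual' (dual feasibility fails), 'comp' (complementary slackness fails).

Gradient of f: grad f(x) = Q x + c = (-2, -1)
Constraint values g_i(x) = a_i^T x - b_i:
  g_1((2, 3)) = 0
Stationarity residual: grad f(x) + sum_i lambda_i a_i = (-2, -1)
  -> stationarity FAILS
Primal feasibility (all g_i <= 0): OK
Dual feasibility (all lambda_i >= 0): OK
Complementary slackness (lambda_i * g_i(x) = 0 for all i): OK

Verdict: the first failing condition is stationarity -> stat.

stat


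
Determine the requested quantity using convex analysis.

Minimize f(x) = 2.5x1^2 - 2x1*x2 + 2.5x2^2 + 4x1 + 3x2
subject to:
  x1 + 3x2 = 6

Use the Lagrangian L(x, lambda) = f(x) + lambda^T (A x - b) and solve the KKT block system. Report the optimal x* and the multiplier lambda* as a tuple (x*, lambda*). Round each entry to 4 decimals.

Form the Lagrangian:
  L(x, lambda) = (1/2) x^T Q x + c^T x + lambda^T (A x - b)
Stationarity (grad_x L = 0): Q x + c + A^T lambda = 0.
Primal feasibility: A x = b.

This gives the KKT block system:
  [ Q   A^T ] [ x     ]   [-c ]
  [ A    0  ] [ lambda ] = [ b ]

Solving the linear system:
  x*      = (0.629, 1.7903)
  lambda* = (-3.5645)
  f(x*)   = 14.6371

x* = (0.629, 1.7903), lambda* = (-3.5645)


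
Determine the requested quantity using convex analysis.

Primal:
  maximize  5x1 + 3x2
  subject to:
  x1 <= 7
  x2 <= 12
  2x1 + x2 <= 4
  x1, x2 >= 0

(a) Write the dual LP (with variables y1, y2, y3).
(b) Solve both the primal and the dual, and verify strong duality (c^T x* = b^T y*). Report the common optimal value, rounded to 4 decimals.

The standard primal-dual pair for 'max c^T x s.t. A x <= b, x >= 0' is:
  Dual:  min b^T y  s.t.  A^T y >= c,  y >= 0.

So the dual LP is:
  minimize  7y1 + 12y2 + 4y3
  subject to:
    y1 + 2y3 >= 5
    y2 + y3 >= 3
    y1, y2, y3 >= 0

Solving the primal: x* = (0, 4).
  primal value c^T x* = 12.
Solving the dual: y* = (0, 0, 3).
  dual value b^T y* = 12.
Strong duality: c^T x* = b^T y*. Confirmed.

12


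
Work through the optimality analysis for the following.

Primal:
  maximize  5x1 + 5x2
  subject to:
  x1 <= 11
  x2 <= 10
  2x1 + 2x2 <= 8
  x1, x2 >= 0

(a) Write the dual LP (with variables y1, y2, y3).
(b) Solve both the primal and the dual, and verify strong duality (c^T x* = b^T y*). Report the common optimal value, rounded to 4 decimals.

The standard primal-dual pair for 'max c^T x s.t. A x <= b, x >= 0' is:
  Dual:  min b^T y  s.t.  A^T y >= c,  y >= 0.

So the dual LP is:
  minimize  11y1 + 10y2 + 8y3
  subject to:
    y1 + 2y3 >= 5
    y2 + 2y3 >= 5
    y1, y2, y3 >= 0

Solving the primal: x* = (4, 0).
  primal value c^T x* = 20.
Solving the dual: y* = (0, 0, 2.5).
  dual value b^T y* = 20.
Strong duality: c^T x* = b^T y*. Confirmed.

20


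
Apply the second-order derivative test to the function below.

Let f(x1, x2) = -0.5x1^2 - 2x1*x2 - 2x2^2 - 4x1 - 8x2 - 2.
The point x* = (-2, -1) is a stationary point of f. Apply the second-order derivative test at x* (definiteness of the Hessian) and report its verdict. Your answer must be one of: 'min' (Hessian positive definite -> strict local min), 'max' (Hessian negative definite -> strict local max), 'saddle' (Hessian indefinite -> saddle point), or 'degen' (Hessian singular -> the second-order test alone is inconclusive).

Compute the Hessian H = grad^2 f:
  H = [[-1, -2], [-2, -4]]
Verify stationarity: grad f(x*) = H x* + g = (0, 0).
Eigenvalues of H: -5, 0.
H has a zero eigenvalue (singular; negative semidefinite but not definite), so H is neither positive definite, negative definite, nor indefinite. The second-order test alone is inconclusive -> degen.
(Indeed, f is constant along the null direction of H through x*, so x* is not a strict local extremum.)

degen


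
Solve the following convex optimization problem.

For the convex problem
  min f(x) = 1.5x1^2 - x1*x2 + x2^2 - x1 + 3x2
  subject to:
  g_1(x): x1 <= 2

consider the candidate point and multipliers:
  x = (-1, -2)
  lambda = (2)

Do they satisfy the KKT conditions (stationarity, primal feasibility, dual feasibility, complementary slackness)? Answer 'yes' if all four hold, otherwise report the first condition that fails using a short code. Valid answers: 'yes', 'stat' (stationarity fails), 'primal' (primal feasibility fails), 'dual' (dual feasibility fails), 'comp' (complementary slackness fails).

Gradient of f: grad f(x) = Q x + c = (-2, 0)
Constraint values g_i(x) = a_i^T x - b_i:
  g_1((-1, -2)) = -3
Stationarity residual: grad f(x) + sum_i lambda_i a_i = (0, 0)
  -> stationarity OK
Primal feasibility (all g_i <= 0): OK
Dual feasibility (all lambda_i >= 0): OK
Complementary slackness (lambda_i * g_i(x) = 0 for all i): FAILS

Verdict: the first failing condition is complementary_slackness -> comp.

comp


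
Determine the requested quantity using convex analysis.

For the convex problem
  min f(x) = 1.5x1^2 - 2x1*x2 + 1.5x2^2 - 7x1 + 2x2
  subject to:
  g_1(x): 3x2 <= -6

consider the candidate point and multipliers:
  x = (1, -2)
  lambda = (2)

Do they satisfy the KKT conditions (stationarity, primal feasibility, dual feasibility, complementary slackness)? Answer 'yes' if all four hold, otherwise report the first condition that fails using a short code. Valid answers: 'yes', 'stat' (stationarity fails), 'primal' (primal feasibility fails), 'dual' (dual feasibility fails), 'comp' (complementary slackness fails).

Gradient of f: grad f(x) = Q x + c = (0, -6)
Constraint values g_i(x) = a_i^T x - b_i:
  g_1((1, -2)) = 0
Stationarity residual: grad f(x) + sum_i lambda_i a_i = (0, 0)
  -> stationarity OK
Primal feasibility (all g_i <= 0): OK
Dual feasibility (all lambda_i >= 0): OK
Complementary slackness (lambda_i * g_i(x) = 0 for all i): OK

Verdict: yes, KKT holds.

yes


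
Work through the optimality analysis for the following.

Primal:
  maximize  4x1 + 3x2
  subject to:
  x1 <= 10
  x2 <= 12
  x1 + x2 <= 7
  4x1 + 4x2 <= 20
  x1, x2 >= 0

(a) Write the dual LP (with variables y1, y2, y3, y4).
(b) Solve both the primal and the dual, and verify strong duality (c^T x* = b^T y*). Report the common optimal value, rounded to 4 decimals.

The standard primal-dual pair for 'max c^T x s.t. A x <= b, x >= 0' is:
  Dual:  min b^T y  s.t.  A^T y >= c,  y >= 0.

So the dual LP is:
  minimize  10y1 + 12y2 + 7y3 + 20y4
  subject to:
    y1 + y3 + 4y4 >= 4
    y2 + y3 + 4y4 >= 3
    y1, y2, y3, y4 >= 0

Solving the primal: x* = (5, 0).
  primal value c^T x* = 20.
Solving the dual: y* = (0, 0, 0, 1).
  dual value b^T y* = 20.
Strong duality: c^T x* = b^T y*. Confirmed.

20


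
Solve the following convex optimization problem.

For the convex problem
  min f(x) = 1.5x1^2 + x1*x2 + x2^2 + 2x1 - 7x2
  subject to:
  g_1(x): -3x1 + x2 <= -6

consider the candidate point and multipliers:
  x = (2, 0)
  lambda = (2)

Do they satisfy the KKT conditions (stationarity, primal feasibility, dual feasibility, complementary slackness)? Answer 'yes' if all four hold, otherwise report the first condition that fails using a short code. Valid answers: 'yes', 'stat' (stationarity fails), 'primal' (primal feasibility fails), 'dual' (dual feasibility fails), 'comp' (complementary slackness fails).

Gradient of f: grad f(x) = Q x + c = (8, -5)
Constraint values g_i(x) = a_i^T x - b_i:
  g_1((2, 0)) = 0
Stationarity residual: grad f(x) + sum_i lambda_i a_i = (2, -3)
  -> stationarity FAILS
Primal feasibility (all g_i <= 0): OK
Dual feasibility (all lambda_i >= 0): OK
Complementary slackness (lambda_i * g_i(x) = 0 for all i): OK

Verdict: the first failing condition is stationarity -> stat.

stat


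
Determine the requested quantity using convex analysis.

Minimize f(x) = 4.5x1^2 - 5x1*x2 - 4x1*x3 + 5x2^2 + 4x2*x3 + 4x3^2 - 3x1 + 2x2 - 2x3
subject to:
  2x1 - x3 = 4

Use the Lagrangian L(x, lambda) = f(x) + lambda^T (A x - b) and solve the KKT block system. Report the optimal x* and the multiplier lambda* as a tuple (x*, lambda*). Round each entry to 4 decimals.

Form the Lagrangian:
  L(x, lambda) = (1/2) x^T Q x + c^T x + lambda^T (A x - b)
Stationarity (grad_x L = 0): Q x + c + A^T lambda = 0.
Primal feasibility: A x = b.

This gives the KKT block system:
  [ Q   A^T ] [ x     ]   [-c ]
  [ A    0  ] [ lambda ] = [ b ]

Solving the linear system:
  x*      = (2.1079, 0.7676, 0.2158)
  lambda* = (-5.6349)
  f(x*)   = 8.6598

x* = (2.1079, 0.7676, 0.2158), lambda* = (-5.6349)


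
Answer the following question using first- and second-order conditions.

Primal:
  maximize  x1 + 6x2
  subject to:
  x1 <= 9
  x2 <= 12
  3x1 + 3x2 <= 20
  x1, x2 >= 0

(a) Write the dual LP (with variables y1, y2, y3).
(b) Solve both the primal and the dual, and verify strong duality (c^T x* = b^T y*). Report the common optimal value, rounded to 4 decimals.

The standard primal-dual pair for 'max c^T x s.t. A x <= b, x >= 0' is:
  Dual:  min b^T y  s.t.  A^T y >= c,  y >= 0.

So the dual LP is:
  minimize  9y1 + 12y2 + 20y3
  subject to:
    y1 + 3y3 >= 1
    y2 + 3y3 >= 6
    y1, y2, y3 >= 0

Solving the primal: x* = (0, 6.6667).
  primal value c^T x* = 40.
Solving the dual: y* = (0, 0, 2).
  dual value b^T y* = 40.
Strong duality: c^T x* = b^T y*. Confirmed.

40


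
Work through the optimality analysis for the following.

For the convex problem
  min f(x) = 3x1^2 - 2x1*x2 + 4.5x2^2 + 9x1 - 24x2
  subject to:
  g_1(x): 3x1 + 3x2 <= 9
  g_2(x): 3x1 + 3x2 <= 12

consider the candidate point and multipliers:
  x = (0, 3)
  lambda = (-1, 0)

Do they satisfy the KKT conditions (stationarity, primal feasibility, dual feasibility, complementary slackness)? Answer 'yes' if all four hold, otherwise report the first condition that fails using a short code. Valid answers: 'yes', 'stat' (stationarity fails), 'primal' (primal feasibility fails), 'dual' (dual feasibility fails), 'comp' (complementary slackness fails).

Gradient of f: grad f(x) = Q x + c = (3, 3)
Constraint values g_i(x) = a_i^T x - b_i:
  g_1((0, 3)) = 0
  g_2((0, 3)) = -3
Stationarity residual: grad f(x) + sum_i lambda_i a_i = (0, 0)
  -> stationarity OK
Primal feasibility (all g_i <= 0): OK
Dual feasibility (all lambda_i >= 0): FAILS
Complementary slackness (lambda_i * g_i(x) = 0 for all i): OK

Verdict: the first failing condition is dual_feasibility -> dual.

dual


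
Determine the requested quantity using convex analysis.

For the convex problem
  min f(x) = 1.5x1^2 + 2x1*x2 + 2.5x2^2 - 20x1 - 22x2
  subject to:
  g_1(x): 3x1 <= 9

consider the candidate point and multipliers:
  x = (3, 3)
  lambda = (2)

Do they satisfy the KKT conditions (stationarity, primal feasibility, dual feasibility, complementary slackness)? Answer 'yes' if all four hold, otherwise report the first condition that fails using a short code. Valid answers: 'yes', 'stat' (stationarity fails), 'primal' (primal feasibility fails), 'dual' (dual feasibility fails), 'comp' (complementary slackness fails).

Gradient of f: grad f(x) = Q x + c = (-5, -1)
Constraint values g_i(x) = a_i^T x - b_i:
  g_1((3, 3)) = 0
Stationarity residual: grad f(x) + sum_i lambda_i a_i = (1, -1)
  -> stationarity FAILS
Primal feasibility (all g_i <= 0): OK
Dual feasibility (all lambda_i >= 0): OK
Complementary slackness (lambda_i * g_i(x) = 0 for all i): OK

Verdict: the first failing condition is stationarity -> stat.

stat


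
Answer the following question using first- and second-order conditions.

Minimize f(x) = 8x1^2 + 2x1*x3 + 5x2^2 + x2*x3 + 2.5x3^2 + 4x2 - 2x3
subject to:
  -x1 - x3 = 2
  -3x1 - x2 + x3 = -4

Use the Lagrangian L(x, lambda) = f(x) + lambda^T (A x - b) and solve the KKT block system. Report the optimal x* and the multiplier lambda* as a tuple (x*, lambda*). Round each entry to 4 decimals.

Form the Lagrangian:
  L(x, lambda) = (1/2) x^T Q x + c^T x + lambda^T (A x - b)
Stationarity (grad_x L = 0): Q x + c + A^T lambda = 0.
Primal feasibility: A x = b.

This gives the KKT block system:
  [ Q   A^T ] [ x     ]   [-c ]
  [ A    0  ] [ lambda ] = [ b ]

Solving the linear system:
  x*      = (0.4432, 0.227, -2.4432)
  lambda* = (-9.2757, 3.827)
  f(x*)   = 19.827

x* = (0.4432, 0.227, -2.4432), lambda* = (-9.2757, 3.827)


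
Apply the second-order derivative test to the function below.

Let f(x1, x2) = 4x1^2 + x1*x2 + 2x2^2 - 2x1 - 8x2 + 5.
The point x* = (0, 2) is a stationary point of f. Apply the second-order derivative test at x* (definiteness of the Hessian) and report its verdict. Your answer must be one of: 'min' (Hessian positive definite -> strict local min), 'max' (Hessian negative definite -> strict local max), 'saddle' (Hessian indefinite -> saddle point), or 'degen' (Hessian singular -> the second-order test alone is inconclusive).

Compute the Hessian H = grad^2 f:
  H = [[8, 1], [1, 4]]
Verify stationarity: grad f(x*) = H x* + g = (0, 0).
Eigenvalues of H: 3.7639, 8.2361.
Both eigenvalues > 0, so H is positive definite -> x* is a strict local min.

min


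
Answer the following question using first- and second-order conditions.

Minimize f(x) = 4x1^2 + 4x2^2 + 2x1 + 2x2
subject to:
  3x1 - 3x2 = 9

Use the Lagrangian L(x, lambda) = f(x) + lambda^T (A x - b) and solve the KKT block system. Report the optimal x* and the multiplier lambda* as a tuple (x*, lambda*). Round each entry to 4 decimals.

Form the Lagrangian:
  L(x, lambda) = (1/2) x^T Q x + c^T x + lambda^T (A x - b)
Stationarity (grad_x L = 0): Q x + c + A^T lambda = 0.
Primal feasibility: A x = b.

This gives the KKT block system:
  [ Q   A^T ] [ x     ]   [-c ]
  [ A    0  ] [ lambda ] = [ b ]

Solving the linear system:
  x*      = (1.25, -1.75)
  lambda* = (-4)
  f(x*)   = 17.5

x* = (1.25, -1.75), lambda* = (-4)


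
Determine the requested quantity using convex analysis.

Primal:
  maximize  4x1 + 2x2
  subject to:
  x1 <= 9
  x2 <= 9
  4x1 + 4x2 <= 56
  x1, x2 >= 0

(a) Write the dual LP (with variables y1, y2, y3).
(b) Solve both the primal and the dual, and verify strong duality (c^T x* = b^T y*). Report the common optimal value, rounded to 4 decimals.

The standard primal-dual pair for 'max c^T x s.t. A x <= b, x >= 0' is:
  Dual:  min b^T y  s.t.  A^T y >= c,  y >= 0.

So the dual LP is:
  minimize  9y1 + 9y2 + 56y3
  subject to:
    y1 + 4y3 >= 4
    y2 + 4y3 >= 2
    y1, y2, y3 >= 0

Solving the primal: x* = (9, 5).
  primal value c^T x* = 46.
Solving the dual: y* = (2, 0, 0.5).
  dual value b^T y* = 46.
Strong duality: c^T x* = b^T y*. Confirmed.

46


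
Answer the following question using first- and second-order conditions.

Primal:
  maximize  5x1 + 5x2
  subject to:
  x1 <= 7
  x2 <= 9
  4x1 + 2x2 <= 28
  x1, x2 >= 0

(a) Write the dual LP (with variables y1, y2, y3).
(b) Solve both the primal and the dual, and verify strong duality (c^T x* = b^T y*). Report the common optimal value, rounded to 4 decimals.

The standard primal-dual pair for 'max c^T x s.t. A x <= b, x >= 0' is:
  Dual:  min b^T y  s.t.  A^T y >= c,  y >= 0.

So the dual LP is:
  minimize  7y1 + 9y2 + 28y3
  subject to:
    y1 + 4y3 >= 5
    y2 + 2y3 >= 5
    y1, y2, y3 >= 0

Solving the primal: x* = (2.5, 9).
  primal value c^T x* = 57.5.
Solving the dual: y* = (0, 2.5, 1.25).
  dual value b^T y* = 57.5.
Strong duality: c^T x* = b^T y*. Confirmed.

57.5


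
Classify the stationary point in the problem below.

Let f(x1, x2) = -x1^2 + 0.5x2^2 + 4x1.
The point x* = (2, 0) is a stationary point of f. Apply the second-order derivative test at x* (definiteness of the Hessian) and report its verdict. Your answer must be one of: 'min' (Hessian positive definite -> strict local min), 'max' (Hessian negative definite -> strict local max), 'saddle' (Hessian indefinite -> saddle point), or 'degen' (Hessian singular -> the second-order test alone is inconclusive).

Compute the Hessian H = grad^2 f:
  H = [[-2, 0], [0, 1]]
Verify stationarity: grad f(x*) = H x* + g = (0, 0).
Eigenvalues of H: -2, 1.
Eigenvalues have mixed signs, so H is indefinite -> x* is a saddle point.

saddle


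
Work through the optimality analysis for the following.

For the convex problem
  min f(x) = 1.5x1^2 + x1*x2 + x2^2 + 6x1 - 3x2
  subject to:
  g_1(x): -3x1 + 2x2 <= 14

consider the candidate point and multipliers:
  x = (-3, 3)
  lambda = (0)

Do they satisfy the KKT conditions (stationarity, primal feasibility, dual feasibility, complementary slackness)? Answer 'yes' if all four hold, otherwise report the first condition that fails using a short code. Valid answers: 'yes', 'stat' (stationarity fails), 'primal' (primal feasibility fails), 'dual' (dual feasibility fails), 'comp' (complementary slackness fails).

Gradient of f: grad f(x) = Q x + c = (0, 0)
Constraint values g_i(x) = a_i^T x - b_i:
  g_1((-3, 3)) = 1
Stationarity residual: grad f(x) + sum_i lambda_i a_i = (0, 0)
  -> stationarity OK
Primal feasibility (all g_i <= 0): FAILS
Dual feasibility (all lambda_i >= 0): OK
Complementary slackness (lambda_i * g_i(x) = 0 for all i): OK

Verdict: the first failing condition is primal_feasibility -> primal.

primal


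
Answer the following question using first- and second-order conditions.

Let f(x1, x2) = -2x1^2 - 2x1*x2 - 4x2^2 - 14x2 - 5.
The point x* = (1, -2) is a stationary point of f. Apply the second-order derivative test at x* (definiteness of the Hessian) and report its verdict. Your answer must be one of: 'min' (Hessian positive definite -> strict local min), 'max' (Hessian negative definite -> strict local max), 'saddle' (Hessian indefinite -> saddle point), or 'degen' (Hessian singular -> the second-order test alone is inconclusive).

Compute the Hessian H = grad^2 f:
  H = [[-4, -2], [-2, -8]]
Verify stationarity: grad f(x*) = H x* + g = (0, 0).
Eigenvalues of H: -8.8284, -3.1716.
Both eigenvalues < 0, so H is negative definite -> x* is a strict local max.

max


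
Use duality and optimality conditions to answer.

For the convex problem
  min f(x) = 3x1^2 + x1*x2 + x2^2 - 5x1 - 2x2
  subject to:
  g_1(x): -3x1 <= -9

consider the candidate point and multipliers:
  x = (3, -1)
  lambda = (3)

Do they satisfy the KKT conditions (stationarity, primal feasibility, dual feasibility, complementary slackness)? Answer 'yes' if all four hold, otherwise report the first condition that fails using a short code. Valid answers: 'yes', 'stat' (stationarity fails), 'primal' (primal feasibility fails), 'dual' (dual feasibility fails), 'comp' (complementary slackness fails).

Gradient of f: grad f(x) = Q x + c = (12, -1)
Constraint values g_i(x) = a_i^T x - b_i:
  g_1((3, -1)) = 0
Stationarity residual: grad f(x) + sum_i lambda_i a_i = (3, -1)
  -> stationarity FAILS
Primal feasibility (all g_i <= 0): OK
Dual feasibility (all lambda_i >= 0): OK
Complementary slackness (lambda_i * g_i(x) = 0 for all i): OK

Verdict: the first failing condition is stationarity -> stat.

stat


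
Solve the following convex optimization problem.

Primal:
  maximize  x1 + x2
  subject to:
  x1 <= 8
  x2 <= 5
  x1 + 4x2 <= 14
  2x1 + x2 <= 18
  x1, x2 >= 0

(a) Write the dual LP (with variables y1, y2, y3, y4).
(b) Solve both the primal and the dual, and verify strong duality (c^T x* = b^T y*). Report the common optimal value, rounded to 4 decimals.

The standard primal-dual pair for 'max c^T x s.t. A x <= b, x >= 0' is:
  Dual:  min b^T y  s.t.  A^T y >= c,  y >= 0.

So the dual LP is:
  minimize  8y1 + 5y2 + 14y3 + 18y4
  subject to:
    y1 + y3 + 2y4 >= 1
    y2 + 4y3 + y4 >= 1
    y1, y2, y3, y4 >= 0

Solving the primal: x* = (8, 1.5).
  primal value c^T x* = 9.5.
Solving the dual: y* = (0.75, 0, 0.25, 0).
  dual value b^T y* = 9.5.
Strong duality: c^T x* = b^T y*. Confirmed.

9.5


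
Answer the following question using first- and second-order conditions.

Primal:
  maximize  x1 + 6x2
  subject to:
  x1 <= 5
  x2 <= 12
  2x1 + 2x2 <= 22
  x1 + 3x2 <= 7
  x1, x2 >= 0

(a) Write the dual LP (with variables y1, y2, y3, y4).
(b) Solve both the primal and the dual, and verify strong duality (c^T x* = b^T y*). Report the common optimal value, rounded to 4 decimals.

The standard primal-dual pair for 'max c^T x s.t. A x <= b, x >= 0' is:
  Dual:  min b^T y  s.t.  A^T y >= c,  y >= 0.

So the dual LP is:
  minimize  5y1 + 12y2 + 22y3 + 7y4
  subject to:
    y1 + 2y3 + y4 >= 1
    y2 + 2y3 + 3y4 >= 6
    y1, y2, y3, y4 >= 0

Solving the primal: x* = (0, 2.3333).
  primal value c^T x* = 14.
Solving the dual: y* = (0, 0, 0, 2).
  dual value b^T y* = 14.
Strong duality: c^T x* = b^T y*. Confirmed.

14


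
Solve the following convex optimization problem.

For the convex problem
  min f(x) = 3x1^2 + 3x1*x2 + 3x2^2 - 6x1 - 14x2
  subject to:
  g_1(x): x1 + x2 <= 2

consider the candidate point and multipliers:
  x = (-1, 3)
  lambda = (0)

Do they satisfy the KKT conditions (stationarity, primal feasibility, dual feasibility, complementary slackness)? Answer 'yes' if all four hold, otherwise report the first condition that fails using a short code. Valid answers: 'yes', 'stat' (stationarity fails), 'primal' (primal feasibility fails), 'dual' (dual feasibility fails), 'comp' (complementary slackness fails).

Gradient of f: grad f(x) = Q x + c = (-3, 1)
Constraint values g_i(x) = a_i^T x - b_i:
  g_1((-1, 3)) = 0
Stationarity residual: grad f(x) + sum_i lambda_i a_i = (-3, 1)
  -> stationarity FAILS
Primal feasibility (all g_i <= 0): OK
Dual feasibility (all lambda_i >= 0): OK
Complementary slackness (lambda_i * g_i(x) = 0 for all i): OK

Verdict: the first failing condition is stationarity -> stat.

stat
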